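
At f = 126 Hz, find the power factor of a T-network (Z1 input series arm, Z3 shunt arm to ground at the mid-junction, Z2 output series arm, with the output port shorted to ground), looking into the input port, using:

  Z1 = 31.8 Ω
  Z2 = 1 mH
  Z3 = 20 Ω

Step 1 — Angular frequency: ω = 2π·f = 2π·126 = 791.7 rad/s.
Step 2 — Component impedances:
  Z1: Z = R = 31.8 Ω
  Z2: Z = jωL = j·791.7·0.001 = 0 + j0.7917 Ω
  Z3: Z = R = 20 Ω
Step 3 — With the output port shorted to ground, the output series arm Z2 runs from the junction to ground; the shunt arm Z3 also runs from the junction to ground. They appear in parallel: Z3 || Z2 = 0.03129 + j0.7904 Ω.
Step 4 — Series with input arm Z1: Z_in = Z1 + (Z3 || Z2) = 31.83 + j0.7904 Ω = 31.84∠1.4° Ω.
Step 5 — Power factor: PF = cos(φ) = Re(Z)/|Z| = 31.83/31.84 = 0.9997.
Step 6 — Type: Im(Z) = 0.7904 ⇒ lagging (phase φ = 1.4°).

PF = 0.9997 (lagging, φ = 1.4°)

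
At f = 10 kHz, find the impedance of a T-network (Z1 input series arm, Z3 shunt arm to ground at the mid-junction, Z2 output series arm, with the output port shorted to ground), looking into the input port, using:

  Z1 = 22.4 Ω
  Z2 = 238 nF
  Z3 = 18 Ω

Step 1 — Angular frequency: ω = 2π·f = 2π·1e+04 = 6.283e+04 rad/s.
Step 2 — Component impedances:
  Z1: Z = R = 22.4 Ω
  Z2: Z = 1/(jωC) = -j/(ω·C) = 0 - j66.87 Ω
  Z3: Z = R = 18 Ω
Step 3 — With the output port shorted to ground, the output series arm Z2 runs from the junction to ground; the shunt arm Z3 also runs from the junction to ground. They appear in parallel: Z3 || Z2 = 16.78 - j4.518 Ω.
Step 4 — Series with input arm Z1: Z_in = Z1 + (Z3 || Z2) = 39.18 - j4.518 Ω = 39.44∠-6.6° Ω.

Z = 39.18 - j4.518 Ω = 39.44∠-6.6° Ω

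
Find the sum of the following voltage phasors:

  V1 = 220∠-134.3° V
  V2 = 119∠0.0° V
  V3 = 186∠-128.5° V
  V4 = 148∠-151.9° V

Step 1 — Convert each phasor to rectangular form:
  V1 = 220·(cos(-134.3°) + j·sin(-134.3°)) = -153.7 - j157.5 V
  V2 = 119·(cos(0.0°) + j·sin(0.0°)) = 119 V
  V3 = 186·(cos(-128.5°) + j·sin(-128.5°)) = -115.8 - j145.6 V
  V4 = 148·(cos(-151.9°) + j·sin(-151.9°)) = -130.6 - j69.71 V
Step 2 — Sum components: V_total = -281 - j372.7 V.
Step 3 — Convert to polar: |V_total| = 466.8 V, ∠V_total = -127.0°.

V_total = 466.8∠-127.0° V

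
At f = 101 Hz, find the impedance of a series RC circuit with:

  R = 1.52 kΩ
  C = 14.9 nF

Step 1 — Angular frequency: ω = 2π·f = 2π·101 = 634.6 rad/s.
Step 2 — Component impedances:
  R: Z = R = 1520 Ω
  C: Z = 1/(jωC) = -j/(ω·C) = 0 - j1.058e+05 Ω
Step 3 — Series combination: Z_total = R + C = 1520 - j1.058e+05 Ω = 1.058e+05∠-89.2° Ω.

Z = 1520 - j1.058e+05 Ω = 1.058e+05∠-89.2° Ω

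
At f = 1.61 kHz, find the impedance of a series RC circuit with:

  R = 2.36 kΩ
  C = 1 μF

Step 1 — Angular frequency: ω = 2π·f = 2π·1610 = 1.012e+04 rad/s.
Step 2 — Component impedances:
  R: Z = R = 2360 Ω
  C: Z = 1/(jωC) = -j/(ω·C) = 0 - j98.85 Ω
Step 3 — Series combination: Z_total = R + C = 2360 - j98.85 Ω = 2362∠-2.4° Ω.

Z = 2360 - j98.85 Ω = 2362∠-2.4° Ω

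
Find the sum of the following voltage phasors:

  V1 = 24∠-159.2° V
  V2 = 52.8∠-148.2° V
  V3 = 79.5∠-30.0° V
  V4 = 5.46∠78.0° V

Step 1 — Convert each phasor to rectangular form:
  V1 = 24·(cos(-159.2°) + j·sin(-159.2°)) = -22.44 - j8.523 V
  V2 = 52.8·(cos(-148.2°) + j·sin(-148.2°)) = -44.87 - j27.82 V
  V3 = 79.5·(cos(-30.0°) + j·sin(-30.0°)) = 68.85 - j39.75 V
  V4 = 5.46·(cos(78.0°) + j·sin(78.0°)) = 1.135 + j5.341 V
Step 2 — Sum components: V_total = 2.674 - j70.76 V.
Step 3 — Convert to polar: |V_total| = 70.81 V, ∠V_total = -87.8°.

V_total = 70.81∠-87.8° V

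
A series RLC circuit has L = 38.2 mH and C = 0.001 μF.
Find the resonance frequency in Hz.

Step 1 — Resonance condition Im(Z)=0 gives ω₀ = 1/√(LC).
Step 2 — ω₀ = 1/√(0.0382·1e-09) = 1.618e+05 rad/s.
Step 3 — f₀ = ω₀/(2π) = 2.575e+04 Hz.

f₀ = 2.575e+04 Hz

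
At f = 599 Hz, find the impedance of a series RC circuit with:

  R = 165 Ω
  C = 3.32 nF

Step 1 — Angular frequency: ω = 2π·f = 2π·599 = 3764 rad/s.
Step 2 — Component impedances:
  R: Z = R = 165 Ω
  C: Z = 1/(jωC) = -j/(ω·C) = 0 - j8.003e+04 Ω
Step 3 — Series combination: Z_total = R + C = 165 - j8.003e+04 Ω = 8.003e+04∠-89.9° Ω.

Z = 165 - j8.003e+04 Ω = 8.003e+04∠-89.9° Ω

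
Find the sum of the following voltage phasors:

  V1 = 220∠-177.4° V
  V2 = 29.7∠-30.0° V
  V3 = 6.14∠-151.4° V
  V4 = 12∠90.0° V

Step 1 — Convert each phasor to rectangular form:
  V1 = 220·(cos(-177.4°) + j·sin(-177.4°)) = -219.8 - j9.98 V
  V2 = 29.7·(cos(-30.0°) + j·sin(-30.0°)) = 25.72 - j14.85 V
  V3 = 6.14·(cos(-151.4°) + j·sin(-151.4°)) = -5.391 - j2.939 V
  V4 = 12·(cos(90.0°) + j·sin(90.0°)) = 0 + j12 V
Step 2 — Sum components: V_total = -199.4 - j15.77 V.
Step 3 — Convert to polar: |V_total| = 200.1 V, ∠V_total = -175.5°.

V_total = 200.1∠-175.5° V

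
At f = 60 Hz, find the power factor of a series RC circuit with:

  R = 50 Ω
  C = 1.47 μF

Step 1 — Angular frequency: ω = 2π·f = 2π·60 = 377 rad/s.
Step 2 — Component impedances:
  R: Z = R = 50 Ω
  C: Z = 1/(jωC) = -j/(ω·C) = 0 - j1804 Ω
Step 3 — Series combination: Z_total = R + C = 50 - j1804 Ω = 1805∠-88.4° Ω.
Step 4 — Power factor: PF = cos(φ) = Re(Z)/|Z| = 50/1805 = 0.0277.
Step 5 — Type: Im(Z) = -1804 ⇒ leading (phase φ = -88.4°).

PF = 0.0277 (leading, φ = -88.4°)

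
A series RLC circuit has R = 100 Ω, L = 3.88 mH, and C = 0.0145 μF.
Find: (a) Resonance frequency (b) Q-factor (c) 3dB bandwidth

Step 1 — Resonance condition Im(Z)=0 gives ω₀ = 1/√(LC).
Step 2 — ω₀ = 1/√(0.00388·1.45e-08) = 1.333e+05 rad/s.
Step 3 — f₀ = ω₀/(2π) = 2.122e+04 Hz.
Step 4 — Series Q: Q = ω₀L/R = 1.333e+05·0.00388/100 = 5.173.
Step 5 — 3dB bandwidth: Δω = ω₀/Q = 2.577e+04 rad/s; BW = Δω/(2π) = 4102 Hz.

(a) f₀ = 2.122e+04 Hz  (b) Q = 5.173  (c) BW = 4102 Hz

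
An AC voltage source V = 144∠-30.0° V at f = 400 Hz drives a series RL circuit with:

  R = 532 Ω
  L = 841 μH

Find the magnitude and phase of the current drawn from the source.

Step 1 — Angular frequency: ω = 2π·f = 2π·400 = 2513 rad/s.
Step 2 — Component impedances:
  R: Z = R = 532 Ω
  L: Z = jωL = j·2513·0.000841 = 0 + j2.114 Ω
Step 3 — Series combination: Z_total = R + L = 532 + j2.114 Ω = 532∠0.2° Ω.
Step 4 — Source phasor: V = 144∠-30.0° V = 124.7 - j72 V.
Step 5 — Ohm's law: I = V / Z_total = (124.7 - j72) / (532 + j2.114) = 0.2339 - j0.1363 A.
Step 6 — Convert to polar: |I| = 0.2707 A, ∠I = -30.2°.

I = 0.2707∠-30.2° A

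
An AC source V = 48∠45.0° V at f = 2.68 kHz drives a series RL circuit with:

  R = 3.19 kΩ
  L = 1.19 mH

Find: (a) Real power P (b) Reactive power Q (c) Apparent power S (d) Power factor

Step 1 — Angular frequency: ω = 2π·f = 2π·2680 = 1.684e+04 rad/s.
Step 2 — Component impedances:
  R: Z = R = 3190 Ω
  L: Z = jωL = j·1.684e+04·0.00119 = 0 + j20.04 Ω
Step 3 — Series combination: Z_total = R + L = 3190 + j20.04 Ω = 3190∠0.4° Ω.
Step 4 — Source phasor: V = 48∠45.0° V = 33.94 + j33.94 V.
Step 5 — Current: I = V / Z = 0.01071 + j0.01057 A = 0.01505∠44.6° A.
Step 6 — Complex power: S = V·I* = 0.7222 + j0.004537 VA.
Step 7 — Real power: P = Re(S) = 0.7222 W.
Step 8 — Reactive power: Q = Im(S) = 0.004537 VAR.
Step 9 — Apparent power: |S| = 0.7222 VA.
Step 10 — Power factor: PF = P/|S| = 1 (lagging).

(a) P = 0.7222 W  (b) Q = 0.004537 VAR  (c) S = 0.7222 VA  (d) PF = 1 (lagging)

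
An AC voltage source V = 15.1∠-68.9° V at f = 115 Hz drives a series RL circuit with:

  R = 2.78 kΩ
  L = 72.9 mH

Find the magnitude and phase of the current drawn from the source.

Step 1 — Angular frequency: ω = 2π·f = 2π·115 = 722.6 rad/s.
Step 2 — Component impedances:
  R: Z = R = 2780 Ω
  L: Z = jωL = j·722.6·0.0729 = 0 + j52.68 Ω
Step 3 — Series combination: Z_total = R + L = 2780 + j52.68 Ω = 2780∠1.1° Ω.
Step 4 — Source phasor: V = 15.1∠-68.9° V = 5.436 - j14.09 V.
Step 5 — Ohm's law: I = V / Z_total = (5.436 - j14.09) / (2780 + j52.68) = 0.001859 - j0.005103 A.
Step 6 — Convert to polar: |I| = 0.005431 A, ∠I = -70.0°.

I = 0.005431∠-70.0° A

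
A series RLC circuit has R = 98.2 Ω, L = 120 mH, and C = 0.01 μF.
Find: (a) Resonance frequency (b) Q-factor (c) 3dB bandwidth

Step 1 — Resonance: ω₀ = 1/√(LC) = 1/√(0.12·1e-08) = 2.887e+04 rad/s.
Step 2 — f₀ = ω₀/(2π) = 4594 Hz.
Step 3 — Series Q: Q = ω₀L/R = 2.887e+04·0.12/98.2 = 35.28.
Step 4 — Bandwidth: Δω = ω₀/Q = 818.3 rad/s; BW = Δω/(2π) = 130.2 Hz.

(a) f₀ = 4594 Hz  (b) Q = 35.28  (c) BW = 130.2 Hz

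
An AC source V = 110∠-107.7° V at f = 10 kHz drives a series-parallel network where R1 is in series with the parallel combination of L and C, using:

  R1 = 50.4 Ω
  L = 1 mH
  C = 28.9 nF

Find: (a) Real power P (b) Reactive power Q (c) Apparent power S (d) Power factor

Step 1 — Angular frequency: ω = 2π·f = 2π·1e+04 = 6.283e+04 rad/s.
Step 2 — Component impedances:
  R1: Z = R = 50.4 Ω
  L: Z = jωL = j·6.283e+04·0.001 = 0 + j62.83 Ω
  C: Z = 1/(jωC) = -j/(ω·C) = 0 - j550.7 Ω
Step 3 — Parallel branch: L || C = 1/(1/L + 1/C) = 0 + j70.92 Ω.
Step 4 — Series with R1: Z_total = R1 + (L || C) = 50.4 + j70.92 Ω = 87.01∠54.6° Ω.
Step 5 — Source phasor: V = 110∠-107.7° V = -33.44 - j104.8 V.
Step 6 — Current: I = V / Z = -1.204 - j0.3843 A = 1.264∠-162.3° A.
Step 7 — Complex power: S = V·I* = 80.56 + j113.4 VA.
Step 8 — Real power: P = Re(S) = 80.56 W.
Step 9 — Reactive power: Q = Im(S) = 113.4 VAR.
Step 10 — Apparent power: |S| = 139.1 VA.
Step 11 — Power factor: PF = P/|S| = 0.5793 (lagging).

(a) P = 80.56 W  (b) Q = 113.4 VAR  (c) S = 139.1 VA  (d) PF = 0.5793 (lagging)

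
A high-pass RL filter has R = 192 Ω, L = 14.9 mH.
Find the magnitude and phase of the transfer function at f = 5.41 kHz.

Step 1 — Angular frequency: ω = 2π·5410 = 3.399e+04 rad/s.
Step 2 — Transfer function: H(jω) = jωL/(R + jωL).
Step 3 — Numerator jωL = j·506.5; denominator R + jωL = 192 + j506.5.
Step 4 — H = 0.8744 + j0.3315.
Step 5 — Magnitude: |H| = 0.9351 (-0.6 dB); phase: φ = 20.8°.

|H| = 0.9351 (-0.6 dB), φ = 20.8°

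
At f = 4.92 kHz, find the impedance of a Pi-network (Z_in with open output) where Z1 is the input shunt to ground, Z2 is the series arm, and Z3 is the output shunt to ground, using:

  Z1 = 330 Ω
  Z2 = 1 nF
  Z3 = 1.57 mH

Step 1 — Angular frequency: ω = 2π·f = 2π·4920 = 3.091e+04 rad/s.
Step 2 — Component impedances:
  Z1: Z = R = 330 Ω
  Z2: Z = 1/(jωC) = -j/(ω·C) = 0 - j3.235e+04 Ω
  Z3: Z = jωL = j·3.091e+04·0.00157 = 0 + j48.53 Ω
Step 3 — With open output, the series arm Z2 and the output shunt Z3 appear in series to ground: Z2 + Z3 = 0 - j3.23e+04 Ω.
Step 4 — Parallel with input shunt Z1: Z_in = Z1 || (Z2 + Z3) = 330 - j3.371 Ω = 330∠-0.6° Ω.

Z = 330 - j3.371 Ω = 330∠-0.6° Ω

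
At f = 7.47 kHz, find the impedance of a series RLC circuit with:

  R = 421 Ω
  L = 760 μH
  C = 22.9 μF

Step 1 — Angular frequency: ω = 2π·f = 2π·7470 = 4.694e+04 rad/s.
Step 2 — Component impedances:
  R: Z = R = 421 Ω
  L: Z = jωL = j·4.694e+04·0.00076 = 0 + j35.67 Ω
  C: Z = 1/(jωC) = -j/(ω·C) = 0 - j0.9304 Ω
Step 3 — Series combination: Z_total = R + L + C = 421 + j34.74 Ω = 422.4∠4.7° Ω.

Z = 421 + j34.74 Ω = 422.4∠4.7° Ω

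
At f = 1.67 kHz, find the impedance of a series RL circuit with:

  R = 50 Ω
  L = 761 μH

Step 1 — Angular frequency: ω = 2π·f = 2π·1670 = 1.049e+04 rad/s.
Step 2 — Component impedances:
  R: Z = R = 50 Ω
  L: Z = jωL = j·1.049e+04·0.000761 = 0 + j7.985 Ω
Step 3 — Series combination: Z_total = R + L = 50 + j7.985 Ω = 50.63∠9.1° Ω.

Z = 50 + j7.985 Ω = 50.63∠9.1° Ω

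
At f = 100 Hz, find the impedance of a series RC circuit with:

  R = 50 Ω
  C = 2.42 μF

Step 1 — Angular frequency: ω = 2π·f = 2π·100 = 628.3 rad/s.
Step 2 — Component impedances:
  R: Z = R = 50 Ω
  C: Z = 1/(jωC) = -j/(ω·C) = 0 - j657.7 Ω
Step 3 — Series combination: Z_total = R + C = 50 - j657.7 Ω = 659.6∠-85.7° Ω.

Z = 50 - j657.7 Ω = 659.6∠-85.7° Ω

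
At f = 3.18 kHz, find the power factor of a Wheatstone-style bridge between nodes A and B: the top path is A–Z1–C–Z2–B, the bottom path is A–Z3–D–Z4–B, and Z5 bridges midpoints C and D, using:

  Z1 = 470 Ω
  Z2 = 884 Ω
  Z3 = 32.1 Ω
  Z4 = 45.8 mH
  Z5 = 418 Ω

Step 1 — Angular frequency: ω = 2π·f = 2π·3180 = 1.998e+04 rad/s.
Step 2 — Component impedances:
  Z1: Z = R = 470 Ω
  Z2: Z = R = 884 Ω
  Z3: Z = R = 32.1 Ω
  Z4: Z = jωL = j·1.998e+04·0.0458 = 0 + j915.1 Ω
  Z5: Z = R = 418 Ω
Step 3 — Bridge requires nodal analysis (the Z5 bridge couples midpoints C and D, so the two paths cannot be reduced to a simple series/parallel combination). Setting node B to ground and injecting 1 A at node A, the 3-node admittance system at A, C, D solves to V_A = Z_AB = 468.1 + j531.4 Ω = 708.2∠48.6° Ω.
Step 4 — Power factor: PF = cos(φ) = Re(Z)/|Z| = 468.1/708.2 = 0.661.
Step 5 — Type: Im(Z) = 531.4 ⇒ lagging (phase φ = 48.6°).

PF = 0.661 (lagging, φ = 48.6°)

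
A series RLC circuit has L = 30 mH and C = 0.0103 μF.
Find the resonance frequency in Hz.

Step 1 — Resonance condition Im(Z)=0 gives ω₀ = 1/√(LC).
Step 2 — ω₀ = 1/√(0.03·1.03e-08) = 5.689e+04 rad/s.
Step 3 — f₀ = ω₀/(2π) = 9054 Hz.

f₀ = 9054 Hz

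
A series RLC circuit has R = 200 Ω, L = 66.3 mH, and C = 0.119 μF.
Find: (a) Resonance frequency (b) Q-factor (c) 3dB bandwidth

Step 1 — Resonance: ω₀ = 1/√(LC) = 1/√(0.0663·1.19e-07) = 1.126e+04 rad/s.
Step 2 — f₀ = ω₀/(2π) = 1792 Hz.
Step 3 — Series Q: Q = ω₀L/R = 1.126e+04·0.0663/200 = 3.732.
Step 4 — Bandwidth: Δω = ω₀/Q = 3017 rad/s; BW = Δω/(2π) = 480.1 Hz.

(a) f₀ = 1792 Hz  (b) Q = 3.732  (c) BW = 480.1 Hz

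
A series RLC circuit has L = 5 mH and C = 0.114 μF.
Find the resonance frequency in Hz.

Step 1 — Resonance condition Im(Z)=0 gives ω₀ = 1/√(LC).
Step 2 — ω₀ = 1/√(0.005·1.14e-07) = 4.189e+04 rad/s.
Step 3 — f₀ = ω₀/(2π) = 6666 Hz.

f₀ = 6666 Hz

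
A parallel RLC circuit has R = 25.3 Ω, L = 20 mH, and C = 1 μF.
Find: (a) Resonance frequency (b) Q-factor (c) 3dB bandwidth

Step 1 — Resonance: ω₀ = 1/√(LC) = 1/√(0.02·1e-06) = 7071 rad/s.
Step 2 — f₀ = ω₀/(2π) = 1125 Hz.
Step 3 — Parallel Q: Q = R/(ω₀L) = 25.3/(7071·0.02) = 0.1789.
Step 4 — Bandwidth: Δω = ω₀/Q = 3.953e+04 rad/s; BW = Δω/(2π) = 6291 Hz.

(a) f₀ = 1125 Hz  (b) Q = 0.1789  (c) BW = 6291 Hz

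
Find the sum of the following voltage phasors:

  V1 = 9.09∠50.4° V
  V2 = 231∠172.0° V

Step 1 — Convert each phasor to rectangular form:
  V1 = 9.09·(cos(50.4°) + j·sin(50.4°)) = 5.794 + j7.004 V
  V2 = 231·(cos(172.0°) + j·sin(172.0°)) = -228.8 + j32.15 V
Step 2 — Sum components: V_total = -223 + j39.15 V.
Step 3 — Convert to polar: |V_total| = 226.4 V, ∠V_total = 170.0°.

V_total = 226.4∠170.0° V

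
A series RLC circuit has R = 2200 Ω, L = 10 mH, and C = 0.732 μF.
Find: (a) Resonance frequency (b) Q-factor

Step 1 — Resonance condition Im(Z)=0 gives ω₀ = 1/√(LC).
Step 2 — ω₀ = 1/√(0.01·7.32e-07) = 1.169e+04 rad/s.
Step 3 — f₀ = ω₀/(2π) = 1860 Hz.
Step 4 — Series Q: Q = ω₀L/R = 1.169e+04·0.01/2200 = 0.05313.

(a) f₀ = 1860 Hz  (b) Q = 0.05313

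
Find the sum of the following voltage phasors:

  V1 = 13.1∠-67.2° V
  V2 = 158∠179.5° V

Step 1 — Convert each phasor to rectangular form:
  V1 = 13.1·(cos(-67.2°) + j·sin(-67.2°)) = 5.076 - j12.08 V
  V2 = 158·(cos(179.5°) + j·sin(179.5°)) = -158 + j1.379 V
Step 2 — Sum components: V_total = -152.9 - j10.7 V.
Step 3 — Convert to polar: |V_total| = 153.3 V, ∠V_total = -176.0°.

V_total = 153.3∠-176.0° V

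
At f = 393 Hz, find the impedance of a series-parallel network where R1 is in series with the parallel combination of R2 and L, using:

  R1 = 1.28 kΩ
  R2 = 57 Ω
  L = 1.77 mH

Step 1 — Angular frequency: ω = 2π·f = 2π·393 = 2469 rad/s.
Step 2 — Component impedances:
  R1: Z = R = 1280 Ω
  R2: Z = R = 57 Ω
  L: Z = jωL = j·2469·0.00177 = 0 + j4.371 Ω
Step 3 — Parallel branch: R2 || L = 1/(1/R2 + 1/L) = 0.3332 + j4.345 Ω.
Step 4 — Series with R1: Z_total = R1 + (R2 || L) = 1280 + j4.345 Ω = 1280∠0.2° Ω.

Z = 1280 + j4.345 Ω = 1280∠0.2° Ω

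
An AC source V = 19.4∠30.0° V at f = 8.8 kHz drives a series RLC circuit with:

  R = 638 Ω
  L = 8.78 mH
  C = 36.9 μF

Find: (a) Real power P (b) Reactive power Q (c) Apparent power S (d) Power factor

Step 1 — Angular frequency: ω = 2π·f = 2π·8800 = 5.529e+04 rad/s.
Step 2 — Component impedances:
  R: Z = R = 638 Ω
  L: Z = jωL = j·5.529e+04·0.00878 = 0 + j485.5 Ω
  C: Z = 1/(jωC) = -j/(ω·C) = 0 - j0.4901 Ω
Step 3 — Series combination: Z_total = R + L + C = 638 + j485 Ω = 801.4∠37.2° Ω.
Step 4 — Source phasor: V = 19.4∠30.0° V = 16.8 + j9.7 V.
Step 5 — Current: I = V / Z = 0.02401 - j0.003051 A = 0.02421∠-7.2° A.
Step 6 — Complex power: S = V·I* = 0.3739 + j0.2842 VA.
Step 7 — Real power: P = Re(S) = 0.3739 W.
Step 8 — Reactive power: Q = Im(S) = 0.2842 VAR.
Step 9 — Apparent power: |S| = 0.4696 VA.
Step 10 — Power factor: PF = P/|S| = 0.7961 (lagging).

(a) P = 0.3739 W  (b) Q = 0.2842 VAR  (c) S = 0.4696 VA  (d) PF = 0.7961 (lagging)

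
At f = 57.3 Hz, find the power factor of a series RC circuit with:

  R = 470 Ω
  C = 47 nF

Step 1 — Angular frequency: ω = 2π·f = 2π·57.3 = 360 rad/s.
Step 2 — Component impedances:
  R: Z = R = 470 Ω
  C: Z = 1/(jωC) = -j/(ω·C) = 0 - j5.91e+04 Ω
Step 3 — Series combination: Z_total = R + C = 470 - j5.91e+04 Ω = 5.91e+04∠-89.5° Ω.
Step 4 — Power factor: PF = cos(φ) = Re(Z)/|Z| = 470/5.91e+04 = 0.007953.
Step 5 — Type: Im(Z) = -5.91e+04 ⇒ leading (phase φ = -89.5°).

PF = 0.007953 (leading, φ = -89.5°)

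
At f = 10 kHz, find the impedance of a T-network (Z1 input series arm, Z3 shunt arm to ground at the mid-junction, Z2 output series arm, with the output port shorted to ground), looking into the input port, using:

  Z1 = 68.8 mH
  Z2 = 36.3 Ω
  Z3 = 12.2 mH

Step 1 — Angular frequency: ω = 2π·f = 2π·1e+04 = 6.283e+04 rad/s.
Step 2 — Component impedances:
  Z1: Z = jωL = j·6.283e+04·0.0688 = 0 + j4323 Ω
  Z2: Z = R = 36.3 Ω
  Z3: Z = jωL = j·6.283e+04·0.0122 = 0 + j766.5 Ω
Step 3 — With the output port shorted to ground, the output series arm Z2 runs from the junction to ground; the shunt arm Z3 also runs from the junction to ground. They appear in parallel: Z3 || Z2 = 36.22 + j1.715 Ω.
Step 4 — Series with input arm Z1: Z_in = Z1 + (Z3 || Z2) = 36.22 + j4325 Ω = 4325∠89.5° Ω.

Z = 36.22 + j4325 Ω = 4325∠89.5° Ω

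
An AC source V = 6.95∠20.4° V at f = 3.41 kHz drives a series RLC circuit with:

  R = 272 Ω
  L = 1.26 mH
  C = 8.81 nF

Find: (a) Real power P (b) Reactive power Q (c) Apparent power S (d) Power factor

Step 1 — Angular frequency: ω = 2π·f = 2π·3410 = 2.143e+04 rad/s.
Step 2 — Component impedances:
  R: Z = R = 272 Ω
  L: Z = jωL = j·2.143e+04·0.00126 = 0 + j27 Ω
  C: Z = 1/(jωC) = -j/(ω·C) = 0 - j5298 Ω
Step 3 — Series combination: Z_total = R + L + C = 272 - j5271 Ω = 5278∠-87.0° Ω.
Step 4 — Source phasor: V = 6.95∠20.4° V = 6.514 + j2.423 V.
Step 5 — Current: I = V / Z = -0.0003948 + j0.001256 A = 0.001317∠107.4° A.
Step 6 — Complex power: S = V·I* = 0.0004717 - j0.00914 VA.
Step 7 — Real power: P = Re(S) = 0.0004717 W.
Step 8 — Reactive power: Q = Im(S) = -0.00914 VAR.
Step 9 — Apparent power: |S| = 0.009152 VA.
Step 10 — Power factor: PF = P/|S| = 0.05154 (leading).

(a) P = 0.0004717 W  (b) Q = -0.00914 VAR  (c) S = 0.009152 VA  (d) PF = 0.05154 (leading)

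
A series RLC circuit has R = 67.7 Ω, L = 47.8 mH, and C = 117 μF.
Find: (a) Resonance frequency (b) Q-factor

Step 1 — Resonance condition Im(Z)=0 gives ω₀ = 1/√(LC).
Step 2 — ω₀ = 1/√(0.0478·0.000117) = 422.9 rad/s.
Step 3 — f₀ = ω₀/(2π) = 67.3 Hz.
Step 4 — Series Q: Q = ω₀L/R = 422.9·0.0478/67.7 = 0.2986.

(a) f₀ = 67.3 Hz  (b) Q = 0.2986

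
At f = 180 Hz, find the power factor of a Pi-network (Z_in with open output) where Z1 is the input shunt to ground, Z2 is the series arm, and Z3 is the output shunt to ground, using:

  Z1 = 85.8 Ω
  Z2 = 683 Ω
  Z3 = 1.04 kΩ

Step 1 — Angular frequency: ω = 2π·f = 2π·180 = 1131 rad/s.
Step 2 — Component impedances:
  Z1: Z = R = 85.8 Ω
  Z2: Z = R = 683 Ω
  Z3: Z = R = 1040 Ω
Step 3 — With open output, the series arm Z2 and the output shunt Z3 appear in series to ground: Z2 + Z3 = 1723 Ω.
Step 4 — Parallel with input shunt Z1: Z_in = Z1 || (Z2 + Z3) = 81.73 Ω = 81.73∠0.0° Ω.
Step 5 — Power factor: PF = cos(φ) = Re(Z)/|Z| = 81.73/81.73 = 1.
Step 6 — Type: Im(Z) = 0 ⇒ unity (phase φ = 0.0°).

PF = 1 (unity, φ = 0.0°)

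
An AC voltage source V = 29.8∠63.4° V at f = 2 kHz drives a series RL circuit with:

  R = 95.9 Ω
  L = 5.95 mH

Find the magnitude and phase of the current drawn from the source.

Step 1 — Angular frequency: ω = 2π·f = 2π·2000 = 1.257e+04 rad/s.
Step 2 — Component impedances:
  R: Z = R = 95.9 Ω
  L: Z = jωL = j·1.257e+04·0.00595 = 0 + j74.77 Ω
Step 3 — Series combination: Z_total = R + L = 95.9 + j74.77 Ω = 121.6∠37.9° Ω.
Step 4 — Source phasor: V = 29.8∠63.4° V = 13.34 + j26.65 V.
Step 5 — Ohm's law: I = V / Z_total = (13.34 + j26.65) / (95.9 + j74.77) = 0.2213 + j0.1053 A.
Step 6 — Convert to polar: |I| = 0.2451 A, ∠I = 25.5°.

I = 0.2451∠25.5° A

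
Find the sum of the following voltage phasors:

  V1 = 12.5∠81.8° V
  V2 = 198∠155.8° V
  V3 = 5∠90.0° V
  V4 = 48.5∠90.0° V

Step 1 — Convert each phasor to rectangular form:
  V1 = 12.5·(cos(81.8°) + j·sin(81.8°)) = 1.783 + j12.37 V
  V2 = 198·(cos(155.8°) + j·sin(155.8°)) = -180.6 + j81.16 V
  V3 = 5·(cos(90.0°) + j·sin(90.0°)) = 0 + j5 V
  V4 = 48.5·(cos(90.0°) + j·sin(90.0°)) = 0 + j48.5 V
Step 2 — Sum components: V_total = -178.8 + j147 V.
Step 3 — Convert to polar: |V_total| = 231.5 V, ∠V_total = 140.6°.

V_total = 231.5∠140.6° V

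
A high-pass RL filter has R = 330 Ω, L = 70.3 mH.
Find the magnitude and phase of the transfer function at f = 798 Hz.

Step 1 — Angular frequency: ω = 2π·798 = 5014 rad/s.
Step 2 — Transfer function: H(jω) = jωL/(R + jωL).
Step 3 — Numerator jωL = j·352.5; denominator R + jωL = 330 + j352.5.
Step 4 — H = 0.5329 + j0.4989.
Step 5 — Magnitude: |H| = 0.73 (-2.7 dB); phase: φ = 43.1°.

|H| = 0.73 (-2.7 dB), φ = 43.1°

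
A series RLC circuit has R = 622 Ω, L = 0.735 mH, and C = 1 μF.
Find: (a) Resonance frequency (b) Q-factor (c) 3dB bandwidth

Step 1 — Resonance: ω₀ = 1/√(LC) = 1/√(0.000735·1e-06) = 3.689e+04 rad/s.
Step 2 — f₀ = ω₀/(2π) = 5871 Hz.
Step 3 — Series Q: Q = ω₀L/R = 3.689e+04·0.000735/622 = 0.04359.
Step 4 — Bandwidth: Δω = ω₀/Q = 8.463e+05 rad/s; BW = Δω/(2π) = 1.347e+05 Hz.

(a) f₀ = 5871 Hz  (b) Q = 0.04359  (c) BW = 1.347e+05 Hz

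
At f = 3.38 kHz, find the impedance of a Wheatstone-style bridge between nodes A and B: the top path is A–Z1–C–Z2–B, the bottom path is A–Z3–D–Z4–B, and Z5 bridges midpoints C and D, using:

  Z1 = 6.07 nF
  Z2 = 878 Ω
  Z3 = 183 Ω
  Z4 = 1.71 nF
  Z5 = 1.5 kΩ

Step 1 — Angular frequency: ω = 2π·f = 2π·3380 = 2.124e+04 rad/s.
Step 2 — Component impedances:
  Z1: Z = 1/(jωC) = -j/(ω·C) = 0 - j7757 Ω
  Z2: Z = R = 878 Ω
  Z3: Z = R = 183 Ω
  Z4: Z = 1/(jωC) = -j/(ω·C) = 0 - j2.754e+04 Ω
  Z5: Z = R = 1500 Ω
Step 3 — Bridge requires nodal analysis (the Z5 bridge couples midpoints C and D, so the two paths cannot be reduced to a simple series/parallel combination). Setting node B to ground and injecting 1 A at node A, the 3-node admittance system at A, C, D solves to V_A = Z_AB = 2418 - j531.6 Ω = 2476∠-12.4° Ω.

Z = 2418 - j531.6 Ω = 2476∠-12.4° Ω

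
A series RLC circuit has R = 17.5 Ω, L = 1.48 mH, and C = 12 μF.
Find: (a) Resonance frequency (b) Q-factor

Step 1 — Resonance condition Im(Z)=0 gives ω₀ = 1/√(LC).
Step 2 — ω₀ = 1/√(0.00148·1.2e-05) = 7504 rad/s.
Step 3 — f₀ = ω₀/(2π) = 1194 Hz.
Step 4 — Series Q: Q = ω₀L/R = 7504·0.00148/17.5 = 0.6346.

(a) f₀ = 1194 Hz  (b) Q = 0.6346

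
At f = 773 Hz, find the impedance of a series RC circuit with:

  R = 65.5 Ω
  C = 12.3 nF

Step 1 — Angular frequency: ω = 2π·f = 2π·773 = 4857 rad/s.
Step 2 — Component impedances:
  R: Z = R = 65.5 Ω
  C: Z = 1/(jωC) = -j/(ω·C) = 0 - j1.674e+04 Ω
Step 3 — Series combination: Z_total = R + C = 65.5 - j1.674e+04 Ω = 1.674e+04∠-89.8° Ω.

Z = 65.5 - j1.674e+04 Ω = 1.674e+04∠-89.8° Ω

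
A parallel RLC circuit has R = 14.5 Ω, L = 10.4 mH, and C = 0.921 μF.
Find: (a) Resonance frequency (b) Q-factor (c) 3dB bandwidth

Step 1 — Resonance: ω₀ = 1/√(LC) = 1/√(0.0104·9.21e-07) = 1.022e+04 rad/s.
Step 2 — f₀ = ω₀/(2π) = 1626 Hz.
Step 3 — Parallel Q: Q = R/(ω₀L) = 14.5/(1.022e+04·0.0104) = 0.1365.
Step 4 — Bandwidth: Δω = ω₀/Q = 7.488e+04 rad/s; BW = Δω/(2π) = 1.192e+04 Hz.

(a) f₀ = 1626 Hz  (b) Q = 0.1365  (c) BW = 1.192e+04 Hz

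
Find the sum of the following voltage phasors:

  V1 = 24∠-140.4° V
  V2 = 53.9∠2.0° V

Step 1 — Convert each phasor to rectangular form:
  V1 = 24·(cos(-140.4°) + j·sin(-140.4°)) = -18.49 - j15.3 V
  V2 = 53.9·(cos(2.0°) + j·sin(2.0°)) = 53.87 + j1.881 V
Step 2 — Sum components: V_total = 35.37 - j13.42 V.
Step 3 — Convert to polar: |V_total| = 37.83 V, ∠V_total = -20.8°.

V_total = 37.83∠-20.8° V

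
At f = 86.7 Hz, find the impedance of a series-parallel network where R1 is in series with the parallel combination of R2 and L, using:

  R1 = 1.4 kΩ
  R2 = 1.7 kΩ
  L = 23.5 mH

Step 1 — Angular frequency: ω = 2π·f = 2π·86.7 = 544.8 rad/s.
Step 2 — Component impedances:
  R1: Z = R = 1400 Ω
  R2: Z = R = 1700 Ω
  L: Z = jωL = j·544.8·0.0235 = 0 + j12.8 Ω
Step 3 — Parallel branch: R2 || L = 1/(1/R2 + 1/L) = 0.0964 + j12.8 Ω.
Step 4 — Series with R1: Z_total = R1 + (R2 || L) = 1400 + j12.8 Ω = 1400∠0.5° Ω.

Z = 1400 + j12.8 Ω = 1400∠0.5° Ω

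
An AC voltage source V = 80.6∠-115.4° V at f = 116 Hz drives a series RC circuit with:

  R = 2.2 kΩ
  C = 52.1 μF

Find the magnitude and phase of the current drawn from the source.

Step 1 — Angular frequency: ω = 2π·f = 2π·116 = 728.8 rad/s.
Step 2 — Component impedances:
  R: Z = R = 2200 Ω
  C: Z = 1/(jωC) = -j/(ω·C) = 0 - j26.33 Ω
Step 3 — Series combination: Z_total = R + C = 2200 - j26.33 Ω = 2200∠-0.7° Ω.
Step 4 — Source phasor: V = 80.6∠-115.4° V = -34.57 - j72.81 V.
Step 5 — Ohm's law: I = V / Z_total = (-34.57 - j72.81) / (2200 - j26.33) = -0.01532 - j0.03328 A.
Step 6 — Convert to polar: |I| = 0.03663 A, ∠I = -114.7°.

I = 0.03663∠-114.7° A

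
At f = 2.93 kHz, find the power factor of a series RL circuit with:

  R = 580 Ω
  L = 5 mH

Step 1 — Angular frequency: ω = 2π·f = 2π·2930 = 1.841e+04 rad/s.
Step 2 — Component impedances:
  R: Z = R = 580 Ω
  L: Z = jωL = j·1.841e+04·0.005 = 0 + j92.05 Ω
Step 3 — Series combination: Z_total = R + L = 580 + j92.05 Ω = 587.3∠9.0° Ω.
Step 4 — Power factor: PF = cos(φ) = Re(Z)/|Z| = 580/587.3 = 0.9876.
Step 5 — Type: Im(Z) = 92.05 ⇒ lagging (phase φ = 9.0°).

PF = 0.9876 (lagging, φ = 9.0°)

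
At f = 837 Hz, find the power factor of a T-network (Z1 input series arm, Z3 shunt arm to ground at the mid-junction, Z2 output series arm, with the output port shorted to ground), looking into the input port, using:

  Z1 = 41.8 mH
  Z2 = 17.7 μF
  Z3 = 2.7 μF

Step 1 — Angular frequency: ω = 2π·f = 2π·837 = 5259 rad/s.
Step 2 — Component impedances:
  Z1: Z = jωL = j·5259·0.0418 = 0 + j219.8 Ω
  Z2: Z = 1/(jωC) = -j/(ω·C) = 0 - j10.74 Ω
  Z3: Z = 1/(jωC) = -j/(ω·C) = 0 - j70.43 Ω
Step 3 — With the output port shorted to ground, the output series arm Z2 runs from the junction to ground; the shunt arm Z3 also runs from the junction to ground. They appear in parallel: Z3 || Z2 = 0 - j9.321 Ω.
Step 4 — Series with input arm Z1: Z_in = Z1 + (Z3 || Z2) = 0 + j210.5 Ω = 210.5∠90.0° Ω.
Step 5 — Power factor: PF = cos(φ) = Re(Z)/|Z| = 0/210.5 = 0.
Step 6 — Type: Im(Z) = 210.5 ⇒ lagging (phase φ = 90.0°).

PF = 0 (lagging, φ = 90.0°)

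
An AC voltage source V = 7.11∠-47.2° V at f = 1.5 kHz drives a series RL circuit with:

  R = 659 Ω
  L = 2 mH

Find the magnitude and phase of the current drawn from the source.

Step 1 — Angular frequency: ω = 2π·f = 2π·1500 = 9425 rad/s.
Step 2 — Component impedances:
  R: Z = R = 659 Ω
  L: Z = jωL = j·9425·0.002 = 0 + j18.85 Ω
Step 3 — Series combination: Z_total = R + L = 659 + j18.85 Ω = 659.3∠1.6° Ω.
Step 4 — Source phasor: V = 7.11∠-47.2° V = 4.831 - j5.217 V.
Step 5 — Ohm's law: I = V / Z_total = (4.831 - j5.217) / (659 + j18.85) = 0.007098 - j0.008119 A.
Step 6 — Convert to polar: |I| = 0.01078 A, ∠I = -48.8°.

I = 0.01078∠-48.8° A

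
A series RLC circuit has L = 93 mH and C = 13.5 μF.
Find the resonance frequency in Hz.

Step 1 — Resonance condition Im(Z)=0 gives ω₀ = 1/√(LC).
Step 2 — ω₀ = 1/√(0.093·1.35e-05) = 892.5 rad/s.
Step 3 — f₀ = ω₀/(2π) = 142 Hz.

f₀ = 142 Hz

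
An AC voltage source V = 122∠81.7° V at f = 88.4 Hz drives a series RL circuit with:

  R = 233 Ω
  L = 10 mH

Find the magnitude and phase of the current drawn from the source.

Step 1 — Angular frequency: ω = 2π·f = 2π·88.4 = 555.4 rad/s.
Step 2 — Component impedances:
  R: Z = R = 233 Ω
  L: Z = jωL = j·555.4·0.01 = 0 + j5.554 Ω
Step 3 — Series combination: Z_total = R + L = 233 + j5.554 Ω = 233.1∠1.4° Ω.
Step 4 — Source phasor: V = 122∠81.7° V = 17.61 + j120.7 V.
Step 5 — Ohm's law: I = V / Z_total = (17.61 + j120.7) / (233 + j5.554) = 0.08789 + j0.516 A.
Step 6 — Convert to polar: |I| = 0.5235 A, ∠I = 80.3°.

I = 0.5235∠80.3° A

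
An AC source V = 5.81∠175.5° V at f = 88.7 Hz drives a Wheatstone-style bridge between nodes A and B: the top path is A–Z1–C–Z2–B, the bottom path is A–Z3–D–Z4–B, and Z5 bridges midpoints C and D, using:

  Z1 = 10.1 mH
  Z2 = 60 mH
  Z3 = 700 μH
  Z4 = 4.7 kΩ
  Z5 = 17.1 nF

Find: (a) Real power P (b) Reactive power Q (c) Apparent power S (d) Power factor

Step 1 — Angular frequency: ω = 2π·f = 2π·88.7 = 557.3 rad/s.
Step 2 — Component impedances:
  Z1: Z = jωL = j·557.3·0.0101 = 0 + j5.629 Ω
  Z2: Z = jωL = j·557.3·0.06 = 0 + j33.44 Ω
  Z3: Z = jωL = j·557.3·0.0007 = 0 + j0.3901 Ω
  Z4: Z = R = 4700 Ω
  Z5: Z = 1/(jωC) = -j/(ω·C) = 0 - j1.049e+05 Ω
Step 3 — Bridge requires nodal analysis (the Z5 bridge couples midpoints C and D, so the two paths cannot be reduced to a simple series/parallel combination). Setting node B to ground and injecting 1 A at node A, the 3-node admittance system at A, C, D solves to V_A = Z_AB = 0.3247 + j39.07 Ω = 39.07∠89.5° Ω.
Step 4 — Source phasor: V = 5.81∠175.5° V = -5.792 + j0.4558 V.
Step 5 — Current: I = V / Z = 0.01044 + j0.1484 A = 0.1487∠86.0° A.
Step 6 — Complex power: S = V·I* = 0.007182 + j0.864 VA.
Step 7 — Real power: P = Re(S) = 0.007182 W.
Step 8 — Reactive power: Q = Im(S) = 0.864 VAR.
Step 9 — Apparent power: |S| = 0.8641 VA.
Step 10 — Power factor: PF = P/|S| = 0.008312 (lagging).

(a) P = 0.007182 W  (b) Q = 0.864 VAR  (c) S = 0.8641 VA  (d) PF = 0.008312 (lagging)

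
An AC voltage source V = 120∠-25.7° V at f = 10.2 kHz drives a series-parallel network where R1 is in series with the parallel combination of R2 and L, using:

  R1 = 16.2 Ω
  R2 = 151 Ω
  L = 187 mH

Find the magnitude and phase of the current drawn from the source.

Step 1 — Angular frequency: ω = 2π·f = 2π·1.02e+04 = 6.409e+04 rad/s.
Step 2 — Component impedances:
  R1: Z = R = 16.2 Ω
  R2: Z = R = 151 Ω
  L: Z = jωL = j·6.409e+04·0.187 = 0 + j1.198e+04 Ω
Step 3 — Parallel branch: R2 || L = 1/(1/R2 + 1/L) = 151 + j1.902 Ω.
Step 4 — Series with R1: Z_total = R1 + (R2 || L) = 167.2 + j1.902 Ω = 167.2∠0.7° Ω.
Step 5 — Source phasor: V = 120∠-25.7° V = 108.1 - j52.04 V.
Step 6 — Ohm's law: I = V / Z_total = (108.1 - j52.04) / (167.2 + j1.902) = 0.6432 - j0.3186 A.
Step 7 — Convert to polar: |I| = 0.7178 A, ∠I = -26.4°.

I = 0.7178∠-26.4° A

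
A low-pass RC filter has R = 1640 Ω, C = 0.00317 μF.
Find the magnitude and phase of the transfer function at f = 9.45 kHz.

Step 1 — Angular frequency: ω = 2π·9450 = 5.938e+04 rad/s.
Step 2 — Transfer function: H(jω) = 1/(1 + jωRC).
Step 3 — Denominator: 1 + jωRC = 1 + j·5.938e+04·1640·3.17e-09 = 1 + j0.3087.
Step 4 — H = 0.913 - j0.2818.
Step 5 — Magnitude: |H| = 0.9555 (-0.4 dB); phase: φ = -17.2°.

|H| = 0.9555 (-0.4 dB), φ = -17.2°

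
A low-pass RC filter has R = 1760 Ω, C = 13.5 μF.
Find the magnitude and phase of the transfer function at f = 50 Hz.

Step 1 — Angular frequency: ω = 2π·50 = 314.2 rad/s.
Step 2 — Transfer function: H(jω) = 1/(1 + jωRC).
Step 3 — Denominator: 1 + jωRC = 1 + j·314.2·1760·1.35e-05 = 1 + j7.464.
Step 4 — H = 0.01763 - j0.1316.
Step 5 — Magnitude: |H| = 0.1328 (-17.5 dB); phase: φ = -82.4°.

|H| = 0.1328 (-17.5 dB), φ = -82.4°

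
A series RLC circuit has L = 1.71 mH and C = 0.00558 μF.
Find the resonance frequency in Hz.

Step 1 — Resonance condition Im(Z)=0 gives ω₀ = 1/√(LC).
Step 2 — ω₀ = 1/√(0.00171·5.58e-09) = 3.237e+05 rad/s.
Step 3 — f₀ = ω₀/(2π) = 5.152e+04 Hz.

f₀ = 5.152e+04 Hz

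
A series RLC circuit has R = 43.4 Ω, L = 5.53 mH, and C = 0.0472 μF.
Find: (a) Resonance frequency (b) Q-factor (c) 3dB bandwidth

Step 1 — Resonance condition Im(Z)=0 gives ω₀ = 1/√(LC).
Step 2 — ω₀ = 1/√(0.00553·4.72e-08) = 6.19e+04 rad/s.
Step 3 — f₀ = ω₀/(2π) = 9851 Hz.
Step 4 — Series Q: Q = ω₀L/R = 6.19e+04·0.00553/43.4 = 7.887.
Step 5 — 3dB bandwidth: Δω = ω₀/Q = 7848 rad/s; BW = Δω/(2π) = 1249 Hz.

(a) f₀ = 9851 Hz  (b) Q = 7.887  (c) BW = 1249 Hz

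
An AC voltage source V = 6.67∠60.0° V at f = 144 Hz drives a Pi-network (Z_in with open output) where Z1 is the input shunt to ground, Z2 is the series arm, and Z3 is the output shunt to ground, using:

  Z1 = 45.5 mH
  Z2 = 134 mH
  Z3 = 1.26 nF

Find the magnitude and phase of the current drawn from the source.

Step 1 — Angular frequency: ω = 2π·f = 2π·144 = 904.8 rad/s.
Step 2 — Component impedances:
  Z1: Z = jωL = j·904.8·0.0455 = 0 + j41.17 Ω
  Z2: Z = jωL = j·904.8·0.134 = 0 + j121.2 Ω
  Z3: Z = 1/(jωC) = -j/(ω·C) = 0 - j8.772e+05 Ω
Step 3 — With open output, the series arm Z2 and the output shunt Z3 appear in series to ground: Z2 + Z3 = 0 - j8.771e+05 Ω.
Step 4 — Parallel with input shunt Z1: Z_in = Z1 || (Z2 + Z3) = 0 + j41.17 Ω = 41.17∠90.0° Ω.
Step 5 — Source phasor: V = 6.67∠60.0° V = 3.335 + j5.776 V.
Step 6 — Ohm's law: I = V / Z_total = (3.335 + j5.776) / (0 + j41.17) = 0.1403 - j0.08101 A.
Step 7 — Convert to polar: |I| = 0.162 A, ∠I = -30.0°.

I = 0.162∠-30.0° A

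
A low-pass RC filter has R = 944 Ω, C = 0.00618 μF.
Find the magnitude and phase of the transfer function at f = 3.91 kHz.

Step 1 — Angular frequency: ω = 2π·3910 = 2.457e+04 rad/s.
Step 2 — Transfer function: H(jω) = 1/(1 + jωRC).
Step 3 — Denominator: 1 + jωRC = 1 + j·2.457e+04·944·6.18e-09 = 1 + j0.1433.
Step 4 — H = 0.9799 - j0.1404.
Step 5 — Magnitude: |H| = 0.9899 (-0.1 dB); phase: φ = -8.2°.

|H| = 0.9899 (-0.1 dB), φ = -8.2°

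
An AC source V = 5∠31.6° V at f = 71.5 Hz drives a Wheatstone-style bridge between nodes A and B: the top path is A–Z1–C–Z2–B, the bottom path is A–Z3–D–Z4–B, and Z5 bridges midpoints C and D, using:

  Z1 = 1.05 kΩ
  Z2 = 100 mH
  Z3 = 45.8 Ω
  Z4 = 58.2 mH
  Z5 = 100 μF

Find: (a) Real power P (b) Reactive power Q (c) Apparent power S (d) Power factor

Step 1 — Angular frequency: ω = 2π·f = 2π·71.5 = 449.2 rad/s.
Step 2 — Component impedances:
  Z1: Z = R = 1050 Ω
  Z2: Z = jωL = j·449.2·0.1 = 0 + j44.92 Ω
  Z3: Z = R = 45.8 Ω
  Z4: Z = jωL = j·449.2·0.0582 = 0 + j26.15 Ω
  Z5: Z = 1/(jωC) = -j/(ω·C) = 0 - j22.26 Ω
Step 3 — Bridge requires nodal analysis (the Z5 bridge couples midpoints C and D, so the two paths cannot be reduced to a simple series/parallel combination). Setting node B to ground and injecting 1 A at node A, the 3-node admittance system at A, C, D solves to V_A = Z_AB = 43.99 + j13.08 Ω = 45.89∠16.6° Ω.
Step 4 — Source phasor: V = 5∠31.6° V = 4.259 + j2.62 V.
Step 5 — Current: I = V / Z = 0.1052 + j0.02826 A = 0.109∠15.0° A.
Step 6 — Complex power: S = V·I* = 0.5221 + j0.1553 VA.
Step 7 — Real power: P = Re(S) = 0.5221 W.
Step 8 — Reactive power: Q = Im(S) = 0.1553 VAR.
Step 9 — Apparent power: |S| = 0.5448 VA.
Step 10 — Power factor: PF = P/|S| = 0.9585 (lagging).

(a) P = 0.5221 W  (b) Q = 0.1553 VAR  (c) S = 0.5448 VA  (d) PF = 0.9585 (lagging)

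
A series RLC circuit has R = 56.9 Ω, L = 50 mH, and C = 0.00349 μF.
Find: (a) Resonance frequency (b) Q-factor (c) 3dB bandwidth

Step 1 — Resonance condition Im(Z)=0 gives ω₀ = 1/√(LC).
Step 2 — ω₀ = 1/√(0.05·3.49e-09) = 7.57e+04 rad/s.
Step 3 — f₀ = ω₀/(2π) = 1.205e+04 Hz.
Step 4 — Series Q: Q = ω₀L/R = 7.57e+04·0.05/56.9 = 66.52.
Step 5 — 3dB bandwidth: Δω = ω₀/Q = 1138 rad/s; BW = Δω/(2π) = 181.1 Hz.

(a) f₀ = 1.205e+04 Hz  (b) Q = 66.52  (c) BW = 181.1 Hz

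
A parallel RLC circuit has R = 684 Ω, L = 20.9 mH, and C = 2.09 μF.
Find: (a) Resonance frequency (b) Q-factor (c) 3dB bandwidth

Step 1 — Resonance: ω₀ = 1/√(LC) = 1/√(0.0209·2.09e-06) = 4785 rad/s.
Step 2 — f₀ = ω₀/(2π) = 761.5 Hz.
Step 3 — Parallel Q: Q = R/(ω₀L) = 684/(4785·0.0209) = 6.84.
Step 4 — Bandwidth: Δω = ω₀/Q = 699.5 rad/s; BW = Δω/(2π) = 111.3 Hz.

(a) f₀ = 761.5 Hz  (b) Q = 6.84  (c) BW = 111.3 Hz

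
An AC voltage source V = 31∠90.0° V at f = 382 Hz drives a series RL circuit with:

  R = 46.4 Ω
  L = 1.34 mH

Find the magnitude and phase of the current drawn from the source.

Step 1 — Angular frequency: ω = 2π·f = 2π·382 = 2400 rad/s.
Step 2 — Component impedances:
  R: Z = R = 46.4 Ω
  L: Z = jωL = j·2400·0.00134 = 0 + j3.216 Ω
Step 3 — Series combination: Z_total = R + L = 46.4 + j3.216 Ω = 46.51∠4.0° Ω.
Step 4 — Source phasor: V = 31∠90.0° V = 0 + j31 V.
Step 5 — Ohm's law: I = V / Z_total = (0 + j31) / (46.4 + j3.216) = 0.04609 + j0.6649 A.
Step 6 — Convert to polar: |I| = 0.6665 A, ∠I = 86.0°.

I = 0.6665∠86.0° A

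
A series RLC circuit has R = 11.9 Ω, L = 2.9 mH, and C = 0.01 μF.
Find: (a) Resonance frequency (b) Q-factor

Step 1 — Resonance condition Im(Z)=0 gives ω₀ = 1/√(LC).
Step 2 — ω₀ = 1/√(0.0029·1e-08) = 1.857e+05 rad/s.
Step 3 — f₀ = ω₀/(2π) = 2.955e+04 Hz.
Step 4 — Series Q: Q = ω₀L/R = 1.857e+05·0.0029/11.9 = 45.25.

(a) f₀ = 2.955e+04 Hz  (b) Q = 45.25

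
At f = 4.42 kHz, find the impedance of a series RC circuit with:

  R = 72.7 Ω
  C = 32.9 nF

Step 1 — Angular frequency: ω = 2π·f = 2π·4420 = 2.777e+04 rad/s.
Step 2 — Component impedances:
  R: Z = R = 72.7 Ω
  C: Z = 1/(jωC) = -j/(ω·C) = 0 - j1094 Ω
Step 3 — Series combination: Z_total = R + C = 72.7 - j1094 Ω = 1097∠-86.2° Ω.

Z = 72.7 - j1094 Ω = 1097∠-86.2° Ω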